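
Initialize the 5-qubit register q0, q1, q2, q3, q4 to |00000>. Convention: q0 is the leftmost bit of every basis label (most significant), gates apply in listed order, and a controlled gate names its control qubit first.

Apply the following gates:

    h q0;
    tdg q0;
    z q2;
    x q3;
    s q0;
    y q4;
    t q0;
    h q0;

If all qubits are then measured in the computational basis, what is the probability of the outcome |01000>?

Outcome |01000> occurs with probability 0.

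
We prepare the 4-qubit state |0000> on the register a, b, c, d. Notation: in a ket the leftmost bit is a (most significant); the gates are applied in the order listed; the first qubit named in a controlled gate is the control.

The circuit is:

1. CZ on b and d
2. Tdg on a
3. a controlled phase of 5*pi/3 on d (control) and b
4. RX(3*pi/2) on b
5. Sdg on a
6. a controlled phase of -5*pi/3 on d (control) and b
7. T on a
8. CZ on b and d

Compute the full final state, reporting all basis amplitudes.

The final amplitudes are -sqrt(2)/2 on |0000>, -sqrt(2)*I/2 on |0100>, and 0 on every other basis state.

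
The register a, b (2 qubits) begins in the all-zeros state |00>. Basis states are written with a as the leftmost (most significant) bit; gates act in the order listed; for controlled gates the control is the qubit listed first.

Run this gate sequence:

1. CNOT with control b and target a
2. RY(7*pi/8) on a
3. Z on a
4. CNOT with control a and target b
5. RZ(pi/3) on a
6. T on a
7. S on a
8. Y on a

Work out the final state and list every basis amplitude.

After the circuit, the state carries amplitude 0 on |00>, -exp(5*I*pi/12)*cos(pi/16) on |01>, exp(I*pi/3)*sin(pi/16) on |10>, 0 on |11>.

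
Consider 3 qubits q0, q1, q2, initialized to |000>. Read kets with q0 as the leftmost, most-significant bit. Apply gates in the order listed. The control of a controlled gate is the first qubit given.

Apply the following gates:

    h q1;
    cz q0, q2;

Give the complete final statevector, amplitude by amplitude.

The final amplitudes are sqrt(2)/2 on |000>, sqrt(2)/2 on |010>, and 0 on every other basis state.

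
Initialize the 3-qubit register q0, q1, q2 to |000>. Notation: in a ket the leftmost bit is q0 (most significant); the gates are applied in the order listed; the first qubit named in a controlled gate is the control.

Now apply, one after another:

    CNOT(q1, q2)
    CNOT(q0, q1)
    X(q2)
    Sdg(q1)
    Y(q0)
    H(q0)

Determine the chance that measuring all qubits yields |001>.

The probability of measuring |001> is 1/2.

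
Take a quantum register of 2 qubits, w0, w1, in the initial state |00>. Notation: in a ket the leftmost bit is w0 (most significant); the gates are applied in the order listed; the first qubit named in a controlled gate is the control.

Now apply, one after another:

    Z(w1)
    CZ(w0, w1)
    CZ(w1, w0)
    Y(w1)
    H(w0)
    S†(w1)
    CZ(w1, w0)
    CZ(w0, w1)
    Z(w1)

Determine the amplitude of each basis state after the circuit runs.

The resulting statevector has amplitude 0 on |00>, -sqrt(2)/2 on |01>, 0 on |10>, -sqrt(2)/2 on |11>.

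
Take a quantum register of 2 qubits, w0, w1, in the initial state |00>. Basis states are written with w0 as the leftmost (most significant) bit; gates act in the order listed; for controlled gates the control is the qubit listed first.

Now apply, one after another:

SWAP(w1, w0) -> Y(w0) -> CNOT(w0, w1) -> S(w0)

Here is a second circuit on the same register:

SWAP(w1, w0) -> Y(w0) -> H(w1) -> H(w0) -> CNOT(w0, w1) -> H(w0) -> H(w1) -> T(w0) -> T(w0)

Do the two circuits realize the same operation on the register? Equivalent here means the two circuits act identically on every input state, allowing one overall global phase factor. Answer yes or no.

No — the two circuits implement different unitaries, even allowing a global phase.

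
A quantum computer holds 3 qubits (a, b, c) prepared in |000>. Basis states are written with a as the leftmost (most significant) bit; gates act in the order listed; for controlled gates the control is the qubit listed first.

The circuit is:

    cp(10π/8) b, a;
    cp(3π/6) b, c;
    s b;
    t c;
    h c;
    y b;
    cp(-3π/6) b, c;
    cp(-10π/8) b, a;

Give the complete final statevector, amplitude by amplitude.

The final amplitudes are sqrt(2)*I/2 on |010>, sqrt(2)/2 on |011>, and 0 on every other basis state.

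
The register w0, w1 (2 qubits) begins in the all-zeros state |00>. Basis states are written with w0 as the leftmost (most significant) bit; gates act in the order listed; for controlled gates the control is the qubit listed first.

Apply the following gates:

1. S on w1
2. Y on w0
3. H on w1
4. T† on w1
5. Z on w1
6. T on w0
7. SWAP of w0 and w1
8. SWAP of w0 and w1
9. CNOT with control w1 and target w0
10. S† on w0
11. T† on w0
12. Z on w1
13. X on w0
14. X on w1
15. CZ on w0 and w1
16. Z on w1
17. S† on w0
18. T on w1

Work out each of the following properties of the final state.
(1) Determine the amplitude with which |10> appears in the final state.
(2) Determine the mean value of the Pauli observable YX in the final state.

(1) |10> carries amplitude sqrt(2)/2 in the final state.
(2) In the final state, YX has expectation sqrt(2)/2.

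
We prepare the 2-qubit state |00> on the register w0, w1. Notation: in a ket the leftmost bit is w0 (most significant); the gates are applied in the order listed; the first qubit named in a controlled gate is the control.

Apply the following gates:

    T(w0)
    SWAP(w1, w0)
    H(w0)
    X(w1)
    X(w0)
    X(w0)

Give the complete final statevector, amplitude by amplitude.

The final amplitudes are 0 on |00>, sqrt(2)/2 on |01>, 0 on |10>, sqrt(2)/2 on |11>.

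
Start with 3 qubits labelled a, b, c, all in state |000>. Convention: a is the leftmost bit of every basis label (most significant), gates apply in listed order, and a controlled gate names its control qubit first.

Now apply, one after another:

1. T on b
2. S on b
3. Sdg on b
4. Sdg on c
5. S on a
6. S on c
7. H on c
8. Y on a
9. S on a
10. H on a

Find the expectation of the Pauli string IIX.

The observable IIX averages to 1. Key observation: the block from step 2 through step 3 cancels to the identity and can be dropped.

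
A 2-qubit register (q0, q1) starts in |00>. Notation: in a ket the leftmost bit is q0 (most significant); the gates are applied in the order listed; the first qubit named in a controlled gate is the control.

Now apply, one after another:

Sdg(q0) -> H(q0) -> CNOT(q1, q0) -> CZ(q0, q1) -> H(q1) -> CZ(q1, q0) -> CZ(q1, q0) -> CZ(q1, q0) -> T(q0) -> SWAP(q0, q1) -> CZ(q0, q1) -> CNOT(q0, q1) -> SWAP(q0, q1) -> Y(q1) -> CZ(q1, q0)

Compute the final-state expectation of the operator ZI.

In the final state, ZI has expectation 0. Key observation: the block from step 7 through step 8 cancels to the identity and can be dropped.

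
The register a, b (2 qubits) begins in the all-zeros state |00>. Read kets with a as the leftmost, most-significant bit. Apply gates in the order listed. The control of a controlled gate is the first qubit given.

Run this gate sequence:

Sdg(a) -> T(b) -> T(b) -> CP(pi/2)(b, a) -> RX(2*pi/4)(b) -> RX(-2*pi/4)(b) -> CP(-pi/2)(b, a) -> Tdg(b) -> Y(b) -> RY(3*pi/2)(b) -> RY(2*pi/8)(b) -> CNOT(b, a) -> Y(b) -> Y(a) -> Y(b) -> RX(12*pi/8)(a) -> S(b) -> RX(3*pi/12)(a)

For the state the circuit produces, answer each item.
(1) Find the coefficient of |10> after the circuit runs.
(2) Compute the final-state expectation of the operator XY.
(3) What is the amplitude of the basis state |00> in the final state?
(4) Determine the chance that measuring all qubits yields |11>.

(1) The final state's coefficient on |10> equals -sqrt(2)/4. Key observation: steps 3-8 multiply out to the identity, so the circuit reduces to the remaining gates.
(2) In the final state, XY has expectation -sqrt(2)/2.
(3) The final state's coefficient on |00> equals I*(-2 + sqrt(2))/4.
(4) Outcome |11> occurs with probability 1/8.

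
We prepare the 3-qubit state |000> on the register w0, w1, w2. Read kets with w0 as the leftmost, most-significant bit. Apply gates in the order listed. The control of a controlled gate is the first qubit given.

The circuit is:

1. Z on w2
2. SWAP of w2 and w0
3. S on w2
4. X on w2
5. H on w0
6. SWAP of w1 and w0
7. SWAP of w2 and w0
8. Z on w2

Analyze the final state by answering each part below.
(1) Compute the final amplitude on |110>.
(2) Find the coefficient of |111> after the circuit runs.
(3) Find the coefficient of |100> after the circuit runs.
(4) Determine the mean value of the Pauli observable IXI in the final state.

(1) |110> carries amplitude sqrt(2)/2 in the final state.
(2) The amplitude on |111> is 0.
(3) The final state's coefficient on |100> equals sqrt(2)/2.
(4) The expectation value of IXI is 1.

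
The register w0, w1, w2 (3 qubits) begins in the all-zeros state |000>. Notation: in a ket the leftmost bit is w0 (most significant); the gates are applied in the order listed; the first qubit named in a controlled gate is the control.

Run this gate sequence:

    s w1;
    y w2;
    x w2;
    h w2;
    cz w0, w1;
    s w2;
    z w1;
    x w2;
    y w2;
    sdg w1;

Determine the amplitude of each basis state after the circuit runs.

The resulting statevector has amplitude sqrt(2)/2 on |000>, -sqrt(2)*I/2 on |001>, and 0 on every other basis state.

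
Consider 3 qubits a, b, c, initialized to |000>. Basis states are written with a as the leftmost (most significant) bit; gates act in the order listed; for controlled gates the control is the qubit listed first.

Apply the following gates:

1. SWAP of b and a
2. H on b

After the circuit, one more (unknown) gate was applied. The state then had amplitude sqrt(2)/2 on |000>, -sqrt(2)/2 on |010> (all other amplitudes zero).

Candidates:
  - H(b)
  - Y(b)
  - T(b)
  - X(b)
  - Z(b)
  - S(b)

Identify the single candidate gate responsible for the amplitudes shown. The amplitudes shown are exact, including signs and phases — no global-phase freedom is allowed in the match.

It was Z(b) that produced the state shown.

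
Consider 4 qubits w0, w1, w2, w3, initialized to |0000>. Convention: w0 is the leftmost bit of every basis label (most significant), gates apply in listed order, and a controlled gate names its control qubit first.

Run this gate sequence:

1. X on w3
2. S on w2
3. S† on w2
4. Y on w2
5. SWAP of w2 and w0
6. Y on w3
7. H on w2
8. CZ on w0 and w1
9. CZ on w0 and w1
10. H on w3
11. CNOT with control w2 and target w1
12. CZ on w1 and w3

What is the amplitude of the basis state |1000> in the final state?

The final state's coefficient on |1000> equals 1/2. Key observation: gates 8-9 undo each other exactly, leaving only the rest of the circuit to track.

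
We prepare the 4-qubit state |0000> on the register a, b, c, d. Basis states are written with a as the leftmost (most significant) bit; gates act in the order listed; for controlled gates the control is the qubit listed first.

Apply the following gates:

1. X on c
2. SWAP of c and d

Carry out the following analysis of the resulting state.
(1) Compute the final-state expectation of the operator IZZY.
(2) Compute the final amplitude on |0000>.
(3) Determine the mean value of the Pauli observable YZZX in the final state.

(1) The observable IZZY averages to 0.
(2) |0000> carries amplitude 0 in the final state.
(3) The expectation value of YZZX is 0.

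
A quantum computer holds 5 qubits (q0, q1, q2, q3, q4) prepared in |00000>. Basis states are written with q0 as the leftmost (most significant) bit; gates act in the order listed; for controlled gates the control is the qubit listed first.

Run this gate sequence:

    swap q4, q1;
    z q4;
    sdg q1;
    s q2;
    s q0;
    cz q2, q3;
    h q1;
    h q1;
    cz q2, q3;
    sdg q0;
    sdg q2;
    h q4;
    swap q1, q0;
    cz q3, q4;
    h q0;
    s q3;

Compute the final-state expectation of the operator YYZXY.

In the final state, YYZXY has expectation 0. Key observation: steps 4-11 multiply out to the identity, so the circuit reduces to the remaining gates.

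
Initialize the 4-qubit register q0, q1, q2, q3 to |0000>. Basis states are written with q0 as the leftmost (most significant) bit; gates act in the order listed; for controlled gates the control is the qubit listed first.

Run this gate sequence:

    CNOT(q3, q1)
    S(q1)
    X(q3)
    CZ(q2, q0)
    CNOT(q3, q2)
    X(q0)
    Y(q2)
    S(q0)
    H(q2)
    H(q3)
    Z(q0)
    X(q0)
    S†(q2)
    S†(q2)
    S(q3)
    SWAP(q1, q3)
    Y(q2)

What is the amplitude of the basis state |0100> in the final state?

The amplitude on |0100> is -1/2.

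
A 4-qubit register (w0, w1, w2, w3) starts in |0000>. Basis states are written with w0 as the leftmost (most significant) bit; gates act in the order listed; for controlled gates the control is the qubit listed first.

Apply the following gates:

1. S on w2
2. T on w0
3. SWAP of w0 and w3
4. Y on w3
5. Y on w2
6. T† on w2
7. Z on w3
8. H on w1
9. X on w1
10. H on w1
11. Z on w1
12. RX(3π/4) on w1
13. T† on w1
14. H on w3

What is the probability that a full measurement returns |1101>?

Outcome |1101> occurs with probability 0. Key observation: the block from step 8 through step 11 cancels to the identity and can be dropped.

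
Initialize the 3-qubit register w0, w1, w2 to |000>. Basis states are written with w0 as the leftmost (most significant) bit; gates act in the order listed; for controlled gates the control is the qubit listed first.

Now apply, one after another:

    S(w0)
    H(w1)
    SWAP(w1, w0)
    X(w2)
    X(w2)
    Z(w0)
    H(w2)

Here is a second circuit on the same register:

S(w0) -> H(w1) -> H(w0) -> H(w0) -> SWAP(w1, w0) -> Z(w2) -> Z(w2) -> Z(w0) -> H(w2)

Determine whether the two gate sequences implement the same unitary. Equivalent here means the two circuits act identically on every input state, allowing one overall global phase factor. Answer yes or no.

Yes — the two circuits implement the same unitary up to a global phase.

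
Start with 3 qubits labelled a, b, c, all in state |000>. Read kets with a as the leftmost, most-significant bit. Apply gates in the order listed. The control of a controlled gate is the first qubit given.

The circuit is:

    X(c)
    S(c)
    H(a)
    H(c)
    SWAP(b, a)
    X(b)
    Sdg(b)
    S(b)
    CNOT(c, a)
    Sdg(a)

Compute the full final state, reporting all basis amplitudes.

The resulting statevector has amplitude I/2 on |000>, 0 on |001>, I/2 on |010>, 0 on |011>, 0 on |100>, -1/2 on |101>, 0 on |110>, -1/2 on |111>.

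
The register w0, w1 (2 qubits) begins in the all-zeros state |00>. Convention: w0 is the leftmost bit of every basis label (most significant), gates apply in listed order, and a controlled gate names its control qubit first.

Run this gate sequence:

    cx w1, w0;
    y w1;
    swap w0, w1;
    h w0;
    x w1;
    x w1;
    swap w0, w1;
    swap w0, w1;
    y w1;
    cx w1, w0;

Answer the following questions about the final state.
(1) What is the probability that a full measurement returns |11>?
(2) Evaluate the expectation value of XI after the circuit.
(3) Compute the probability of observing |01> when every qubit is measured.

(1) Outcome |11> occurs with probability 1/2.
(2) In the final state, XI has expectation -1.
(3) The probability of measuring |01> is 1/2.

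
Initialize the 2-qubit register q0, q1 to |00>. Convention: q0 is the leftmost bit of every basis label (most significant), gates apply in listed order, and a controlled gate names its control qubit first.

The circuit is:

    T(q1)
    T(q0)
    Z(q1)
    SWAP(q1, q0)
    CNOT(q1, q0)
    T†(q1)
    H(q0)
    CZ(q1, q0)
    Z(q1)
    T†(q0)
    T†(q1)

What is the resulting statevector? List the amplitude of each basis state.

The resulting statevector has amplitude sqrt(2)/2 on |00>, 0 on |01>, -sqrt(2)*exp(3*I*pi/4)/2 on |10>, 0 on |11>.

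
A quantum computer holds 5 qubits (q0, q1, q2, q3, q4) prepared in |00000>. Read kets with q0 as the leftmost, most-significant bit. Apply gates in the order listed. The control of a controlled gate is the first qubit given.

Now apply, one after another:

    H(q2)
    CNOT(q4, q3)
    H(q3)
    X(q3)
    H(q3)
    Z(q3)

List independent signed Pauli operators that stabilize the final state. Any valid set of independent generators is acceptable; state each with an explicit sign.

The stabilizer group can be generated by +IIXII, +ZIIII, +IZIII, +IIIZI, +IIIIZ, among other valid generating sets. Key observation: the block from step 3 through step 6 cancels to the identity and can be dropped.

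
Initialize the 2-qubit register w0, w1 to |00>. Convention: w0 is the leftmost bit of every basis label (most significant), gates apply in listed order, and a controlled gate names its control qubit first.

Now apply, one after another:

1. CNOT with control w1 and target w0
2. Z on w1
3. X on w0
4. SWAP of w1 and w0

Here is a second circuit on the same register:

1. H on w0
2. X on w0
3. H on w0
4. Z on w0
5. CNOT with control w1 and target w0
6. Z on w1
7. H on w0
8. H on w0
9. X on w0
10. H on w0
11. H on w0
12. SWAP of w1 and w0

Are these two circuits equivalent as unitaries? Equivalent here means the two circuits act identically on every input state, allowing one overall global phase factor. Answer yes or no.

Yes, they are equivalent — the unitaries differ by at most a global phase.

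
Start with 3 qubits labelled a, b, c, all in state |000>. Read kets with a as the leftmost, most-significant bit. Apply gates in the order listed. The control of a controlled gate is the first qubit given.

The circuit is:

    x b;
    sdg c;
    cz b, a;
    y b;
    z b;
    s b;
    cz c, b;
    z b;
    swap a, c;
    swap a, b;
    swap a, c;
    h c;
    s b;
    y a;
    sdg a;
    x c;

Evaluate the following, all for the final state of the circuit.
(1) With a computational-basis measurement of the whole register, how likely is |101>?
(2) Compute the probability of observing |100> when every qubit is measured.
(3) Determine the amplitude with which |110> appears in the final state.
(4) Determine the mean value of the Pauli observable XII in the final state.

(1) The probability of measuring |101> is 1/2.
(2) A full measurement returns |100> with probability 1/2.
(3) The amplitude on |110> is 0.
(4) The expectation value of XII is 0.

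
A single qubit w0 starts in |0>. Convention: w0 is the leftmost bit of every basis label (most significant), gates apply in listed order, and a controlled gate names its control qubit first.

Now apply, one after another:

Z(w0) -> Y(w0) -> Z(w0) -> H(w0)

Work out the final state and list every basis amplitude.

After the circuit, the state carries amplitude -sqrt(2)*I/2 on |0>, sqrt(2)*I/2 on |1>.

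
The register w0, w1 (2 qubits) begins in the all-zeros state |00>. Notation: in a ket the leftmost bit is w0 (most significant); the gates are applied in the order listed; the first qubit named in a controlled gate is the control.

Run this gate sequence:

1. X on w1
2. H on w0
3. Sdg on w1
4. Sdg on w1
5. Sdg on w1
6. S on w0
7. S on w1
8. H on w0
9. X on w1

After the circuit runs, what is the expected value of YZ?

In the final state, YZ has expectation -1.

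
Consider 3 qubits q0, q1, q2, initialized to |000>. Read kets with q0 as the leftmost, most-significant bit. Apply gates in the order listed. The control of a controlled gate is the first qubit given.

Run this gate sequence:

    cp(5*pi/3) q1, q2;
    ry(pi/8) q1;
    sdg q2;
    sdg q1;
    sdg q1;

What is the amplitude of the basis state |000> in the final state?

The amplitude on |000> is cos(pi/16).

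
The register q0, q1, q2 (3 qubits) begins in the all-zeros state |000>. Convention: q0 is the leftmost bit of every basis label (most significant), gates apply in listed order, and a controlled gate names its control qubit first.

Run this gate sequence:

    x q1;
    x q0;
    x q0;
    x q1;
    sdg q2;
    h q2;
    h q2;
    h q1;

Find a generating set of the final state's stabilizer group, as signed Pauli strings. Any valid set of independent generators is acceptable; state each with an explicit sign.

The final state is stabilized by the group generated by +IXI, +ZII, +IIZ; other independent generating sets are equally valid. Key observation: gates 1-4 undo each other exactly, leaving only the rest of the circuit to track.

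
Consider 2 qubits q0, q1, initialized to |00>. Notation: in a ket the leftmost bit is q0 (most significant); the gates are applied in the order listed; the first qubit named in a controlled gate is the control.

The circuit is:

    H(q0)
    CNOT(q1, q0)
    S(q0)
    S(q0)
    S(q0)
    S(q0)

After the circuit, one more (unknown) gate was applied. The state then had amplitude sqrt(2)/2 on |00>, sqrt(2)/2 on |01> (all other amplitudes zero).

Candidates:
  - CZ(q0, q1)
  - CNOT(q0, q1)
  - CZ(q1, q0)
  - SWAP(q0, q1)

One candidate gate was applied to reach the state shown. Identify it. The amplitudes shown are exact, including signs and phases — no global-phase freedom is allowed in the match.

It was SWAP(q0, q1) that produced the state shown.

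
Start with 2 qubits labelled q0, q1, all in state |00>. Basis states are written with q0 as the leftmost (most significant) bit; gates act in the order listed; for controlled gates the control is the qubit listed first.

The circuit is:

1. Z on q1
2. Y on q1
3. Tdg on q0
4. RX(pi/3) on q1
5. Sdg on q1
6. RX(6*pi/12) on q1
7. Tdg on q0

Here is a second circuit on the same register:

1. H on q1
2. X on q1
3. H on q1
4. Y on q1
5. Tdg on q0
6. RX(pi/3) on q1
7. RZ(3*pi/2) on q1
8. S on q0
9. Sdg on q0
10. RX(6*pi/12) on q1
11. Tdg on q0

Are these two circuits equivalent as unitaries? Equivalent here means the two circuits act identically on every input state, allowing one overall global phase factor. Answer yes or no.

Yes, they are equivalent — the unitaries differ by at most a global phase.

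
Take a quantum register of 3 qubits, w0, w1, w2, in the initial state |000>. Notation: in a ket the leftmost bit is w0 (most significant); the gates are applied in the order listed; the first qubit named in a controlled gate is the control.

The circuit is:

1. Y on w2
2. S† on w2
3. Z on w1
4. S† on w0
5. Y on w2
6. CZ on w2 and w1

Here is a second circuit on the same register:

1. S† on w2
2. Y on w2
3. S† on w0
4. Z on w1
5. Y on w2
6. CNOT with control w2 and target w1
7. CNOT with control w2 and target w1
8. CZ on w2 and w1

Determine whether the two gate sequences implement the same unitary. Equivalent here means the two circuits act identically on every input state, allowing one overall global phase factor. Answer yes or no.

No — the two circuits implement different unitaries, even allowing a global phase.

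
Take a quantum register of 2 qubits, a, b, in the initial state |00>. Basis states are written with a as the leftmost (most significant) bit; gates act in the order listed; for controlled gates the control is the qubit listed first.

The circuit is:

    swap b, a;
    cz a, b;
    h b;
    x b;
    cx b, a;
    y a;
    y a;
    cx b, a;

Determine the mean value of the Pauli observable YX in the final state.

In the final state, YX has expectation 0. Key observation: the block from step 5 through step 8 cancels to the identity and can be dropped.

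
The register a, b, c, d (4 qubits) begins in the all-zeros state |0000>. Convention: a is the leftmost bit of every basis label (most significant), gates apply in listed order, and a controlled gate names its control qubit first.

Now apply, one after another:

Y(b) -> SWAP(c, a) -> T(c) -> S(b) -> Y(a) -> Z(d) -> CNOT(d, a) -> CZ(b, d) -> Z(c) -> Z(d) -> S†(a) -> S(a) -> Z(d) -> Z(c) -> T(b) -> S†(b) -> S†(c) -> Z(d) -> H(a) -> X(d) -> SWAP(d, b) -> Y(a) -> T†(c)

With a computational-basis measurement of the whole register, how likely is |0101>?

The probability of measuring |0101> is 1/2. Key observation: steps 9-14 multiply out to the identity, so the circuit reduces to the remaining gates.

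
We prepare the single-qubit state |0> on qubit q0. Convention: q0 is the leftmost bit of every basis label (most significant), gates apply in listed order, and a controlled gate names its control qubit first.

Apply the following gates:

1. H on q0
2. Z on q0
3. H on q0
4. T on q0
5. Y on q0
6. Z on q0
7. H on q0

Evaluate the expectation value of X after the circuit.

In the final state, X has expectation 1.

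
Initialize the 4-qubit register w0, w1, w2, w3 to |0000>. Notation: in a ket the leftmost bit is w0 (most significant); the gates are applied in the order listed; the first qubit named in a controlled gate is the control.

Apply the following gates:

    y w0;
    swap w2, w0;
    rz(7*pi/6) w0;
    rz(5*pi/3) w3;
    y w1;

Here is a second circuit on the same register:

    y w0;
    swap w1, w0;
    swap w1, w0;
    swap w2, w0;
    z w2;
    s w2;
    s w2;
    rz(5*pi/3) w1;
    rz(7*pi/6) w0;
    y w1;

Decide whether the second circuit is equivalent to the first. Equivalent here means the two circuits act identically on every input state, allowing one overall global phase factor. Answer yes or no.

No: there is an input state on which the two circuits produce genuinely different outputs (not merely differing by a phase).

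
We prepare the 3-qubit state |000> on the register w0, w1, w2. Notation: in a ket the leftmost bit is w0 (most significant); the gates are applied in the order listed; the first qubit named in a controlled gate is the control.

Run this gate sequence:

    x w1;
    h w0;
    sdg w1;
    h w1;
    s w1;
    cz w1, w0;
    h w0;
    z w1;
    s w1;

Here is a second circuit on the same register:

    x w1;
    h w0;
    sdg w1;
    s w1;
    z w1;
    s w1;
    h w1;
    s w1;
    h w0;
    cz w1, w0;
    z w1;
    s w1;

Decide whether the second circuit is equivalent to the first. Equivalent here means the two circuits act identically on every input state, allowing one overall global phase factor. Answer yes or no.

No: there is an input state on which the two circuits produce genuinely different outputs (not merely differing by a phase).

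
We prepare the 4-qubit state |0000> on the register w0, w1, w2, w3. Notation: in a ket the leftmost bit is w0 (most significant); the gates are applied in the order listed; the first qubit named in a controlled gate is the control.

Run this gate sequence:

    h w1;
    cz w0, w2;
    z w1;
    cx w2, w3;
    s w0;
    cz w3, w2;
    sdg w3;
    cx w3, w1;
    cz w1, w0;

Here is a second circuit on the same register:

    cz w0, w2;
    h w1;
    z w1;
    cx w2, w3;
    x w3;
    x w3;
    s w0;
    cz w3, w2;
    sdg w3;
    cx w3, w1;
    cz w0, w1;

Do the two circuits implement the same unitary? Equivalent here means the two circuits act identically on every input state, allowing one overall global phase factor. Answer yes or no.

Yes, they are equivalent — the unitaries differ by at most a global phase.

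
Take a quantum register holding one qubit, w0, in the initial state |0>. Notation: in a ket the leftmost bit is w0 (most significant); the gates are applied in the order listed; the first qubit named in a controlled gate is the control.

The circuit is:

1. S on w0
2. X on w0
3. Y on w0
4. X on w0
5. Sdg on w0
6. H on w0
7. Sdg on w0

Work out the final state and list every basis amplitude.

The resulting statevector has amplitude -sqrt(2)/2 on |0>, -sqrt(2)*I/2 on |1>.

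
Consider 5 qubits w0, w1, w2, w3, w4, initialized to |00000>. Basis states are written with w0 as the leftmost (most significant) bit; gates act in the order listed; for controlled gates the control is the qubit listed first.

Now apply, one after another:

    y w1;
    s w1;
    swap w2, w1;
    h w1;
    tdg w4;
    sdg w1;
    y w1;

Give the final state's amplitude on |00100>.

The final state's coefficient on |00100> equals sqrt(2)/2.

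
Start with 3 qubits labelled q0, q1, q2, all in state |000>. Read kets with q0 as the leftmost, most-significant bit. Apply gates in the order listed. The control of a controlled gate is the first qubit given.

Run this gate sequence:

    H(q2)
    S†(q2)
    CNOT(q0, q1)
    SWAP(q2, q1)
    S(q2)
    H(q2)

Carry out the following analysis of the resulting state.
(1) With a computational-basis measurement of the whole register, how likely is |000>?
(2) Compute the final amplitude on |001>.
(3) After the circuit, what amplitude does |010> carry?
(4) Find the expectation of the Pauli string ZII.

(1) A full measurement returns |000> with probability 1/4.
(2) |001> carries amplitude 1/2 in the final state.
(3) The final state's coefficient on |010> equals -I/2.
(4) In the final state, ZII has expectation 1.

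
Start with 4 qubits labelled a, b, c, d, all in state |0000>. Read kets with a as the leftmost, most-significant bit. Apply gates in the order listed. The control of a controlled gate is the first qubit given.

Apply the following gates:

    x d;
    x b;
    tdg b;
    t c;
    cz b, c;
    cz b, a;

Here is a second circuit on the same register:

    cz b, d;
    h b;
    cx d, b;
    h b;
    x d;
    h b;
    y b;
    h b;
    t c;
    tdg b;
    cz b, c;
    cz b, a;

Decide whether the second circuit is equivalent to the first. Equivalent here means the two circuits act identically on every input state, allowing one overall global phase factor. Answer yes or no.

No: there is an input state on which the two circuits produce genuinely different outputs (not merely differing by a phase).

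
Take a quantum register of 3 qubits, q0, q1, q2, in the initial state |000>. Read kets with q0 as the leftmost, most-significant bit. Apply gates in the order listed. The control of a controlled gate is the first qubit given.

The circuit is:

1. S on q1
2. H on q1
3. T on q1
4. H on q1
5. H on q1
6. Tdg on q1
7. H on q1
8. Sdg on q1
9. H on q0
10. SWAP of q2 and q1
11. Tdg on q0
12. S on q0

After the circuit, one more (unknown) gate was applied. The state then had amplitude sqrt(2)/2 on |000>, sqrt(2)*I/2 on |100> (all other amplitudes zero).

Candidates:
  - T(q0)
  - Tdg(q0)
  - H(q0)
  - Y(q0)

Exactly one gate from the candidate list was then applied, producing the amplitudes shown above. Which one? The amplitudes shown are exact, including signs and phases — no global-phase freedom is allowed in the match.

It was T(q0) that produced the state shown. Key observation: steps 1-8 multiply out to the identity, so the circuit reduces to the remaining gates.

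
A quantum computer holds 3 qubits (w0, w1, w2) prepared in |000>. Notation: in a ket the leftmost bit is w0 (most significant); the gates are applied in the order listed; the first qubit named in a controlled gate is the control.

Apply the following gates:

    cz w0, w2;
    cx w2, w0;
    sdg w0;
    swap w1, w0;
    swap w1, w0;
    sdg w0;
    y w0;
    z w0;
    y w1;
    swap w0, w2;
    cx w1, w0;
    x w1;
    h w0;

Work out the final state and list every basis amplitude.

After the circuit, the state carries amplitude sqrt(2)/2 on |001>, -sqrt(2)/2 on |101>, and 0 on every other basis state. Key observation: gates 4-5 undo each other exactly, leaving only the rest of the circuit to track.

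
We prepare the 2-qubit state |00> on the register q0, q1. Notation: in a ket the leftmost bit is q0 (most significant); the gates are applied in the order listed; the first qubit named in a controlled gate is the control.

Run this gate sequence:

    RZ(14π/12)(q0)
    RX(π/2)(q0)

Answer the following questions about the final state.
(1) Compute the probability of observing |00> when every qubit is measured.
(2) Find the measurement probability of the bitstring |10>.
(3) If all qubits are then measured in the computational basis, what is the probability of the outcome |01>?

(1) A full measurement returns |00> with probability 1/2.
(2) A full measurement returns |10> with probability 1/2.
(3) The probability of measuring |01> is 0.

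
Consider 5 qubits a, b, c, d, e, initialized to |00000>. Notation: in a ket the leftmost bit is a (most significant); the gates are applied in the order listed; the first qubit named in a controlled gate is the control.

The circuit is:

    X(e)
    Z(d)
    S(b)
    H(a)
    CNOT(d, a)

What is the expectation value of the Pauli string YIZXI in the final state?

The expectation value of YIZXI is 0.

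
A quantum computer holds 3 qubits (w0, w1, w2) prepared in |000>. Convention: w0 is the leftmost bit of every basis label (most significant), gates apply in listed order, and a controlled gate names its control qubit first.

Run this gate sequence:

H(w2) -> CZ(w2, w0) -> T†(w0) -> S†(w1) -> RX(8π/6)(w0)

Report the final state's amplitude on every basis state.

After the circuit, the state carries amplitude -sqrt(2)/4 on |000>, -sqrt(2)/4 on |001>, 0 on |010>, 0 on |011>, -sqrt(6)*I/4 on |100>, -sqrt(6)*I/4 on |101>, 0 on |110>, 0 on |111>.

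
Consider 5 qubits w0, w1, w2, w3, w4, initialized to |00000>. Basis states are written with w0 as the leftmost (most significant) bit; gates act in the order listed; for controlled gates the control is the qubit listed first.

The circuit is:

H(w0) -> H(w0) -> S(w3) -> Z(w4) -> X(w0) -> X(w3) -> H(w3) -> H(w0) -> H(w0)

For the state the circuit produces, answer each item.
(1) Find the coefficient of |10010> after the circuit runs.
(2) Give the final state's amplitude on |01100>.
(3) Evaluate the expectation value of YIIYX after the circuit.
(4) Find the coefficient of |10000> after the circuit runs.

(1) |10010> carries amplitude -sqrt(2)/2 in the final state.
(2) The final state's coefficient on |01100> equals 0.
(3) The expectation value of YIIYX is 0.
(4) |10000> carries amplitude sqrt(2)/2 in the final state.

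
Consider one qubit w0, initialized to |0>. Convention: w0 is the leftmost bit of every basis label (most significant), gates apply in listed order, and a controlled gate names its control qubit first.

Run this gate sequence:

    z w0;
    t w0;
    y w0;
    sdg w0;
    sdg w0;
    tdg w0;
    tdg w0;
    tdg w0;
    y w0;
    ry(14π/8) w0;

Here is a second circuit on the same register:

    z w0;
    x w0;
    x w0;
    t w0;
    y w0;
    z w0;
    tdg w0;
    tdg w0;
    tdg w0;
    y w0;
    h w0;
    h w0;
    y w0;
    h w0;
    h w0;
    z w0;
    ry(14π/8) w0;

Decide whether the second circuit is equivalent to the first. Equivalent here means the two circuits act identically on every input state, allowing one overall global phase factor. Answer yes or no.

No, they are not equivalent — no single phase factor reconciles the two unitaries.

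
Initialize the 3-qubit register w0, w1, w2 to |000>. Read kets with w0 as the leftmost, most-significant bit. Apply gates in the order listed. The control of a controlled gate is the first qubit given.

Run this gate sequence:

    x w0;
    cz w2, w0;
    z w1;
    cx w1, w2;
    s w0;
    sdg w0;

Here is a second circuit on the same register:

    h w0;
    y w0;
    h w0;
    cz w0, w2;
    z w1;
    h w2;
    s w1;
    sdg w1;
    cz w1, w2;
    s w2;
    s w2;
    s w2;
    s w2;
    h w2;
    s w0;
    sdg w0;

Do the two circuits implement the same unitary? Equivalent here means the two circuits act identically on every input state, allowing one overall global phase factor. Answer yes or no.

No — the two circuits implement different unitaries, even allowing a global phase.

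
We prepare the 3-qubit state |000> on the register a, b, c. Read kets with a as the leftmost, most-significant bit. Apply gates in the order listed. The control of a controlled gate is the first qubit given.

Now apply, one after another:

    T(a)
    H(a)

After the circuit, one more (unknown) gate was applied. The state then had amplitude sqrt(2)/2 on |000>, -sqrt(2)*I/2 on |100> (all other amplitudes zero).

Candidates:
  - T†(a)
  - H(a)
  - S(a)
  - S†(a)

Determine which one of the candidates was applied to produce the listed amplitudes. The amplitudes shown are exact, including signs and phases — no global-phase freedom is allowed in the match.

The unique candidate consistent with the amplitudes is S†(a).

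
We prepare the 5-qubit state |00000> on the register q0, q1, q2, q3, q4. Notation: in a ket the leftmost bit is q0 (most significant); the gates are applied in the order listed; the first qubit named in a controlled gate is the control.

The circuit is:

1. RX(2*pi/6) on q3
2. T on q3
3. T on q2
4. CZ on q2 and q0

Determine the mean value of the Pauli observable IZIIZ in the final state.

The expectation value of IZIIZ is 1.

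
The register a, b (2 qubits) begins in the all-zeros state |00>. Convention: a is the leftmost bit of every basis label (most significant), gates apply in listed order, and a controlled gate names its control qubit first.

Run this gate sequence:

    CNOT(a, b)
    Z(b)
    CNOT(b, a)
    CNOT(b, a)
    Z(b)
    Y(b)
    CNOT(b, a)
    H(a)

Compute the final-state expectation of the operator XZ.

The expectation value of XZ is 1. Key observation: steps 2-5 multiply out to the identity, so the circuit reduces to the remaining gates.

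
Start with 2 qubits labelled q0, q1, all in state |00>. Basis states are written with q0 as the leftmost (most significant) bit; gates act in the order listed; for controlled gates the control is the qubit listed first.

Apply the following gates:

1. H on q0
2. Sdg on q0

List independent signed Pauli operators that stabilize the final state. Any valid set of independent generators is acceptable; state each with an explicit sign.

One valid set of independent stabilizer generators is -YI, +IZ (any independent generating set of the same group is equally correct).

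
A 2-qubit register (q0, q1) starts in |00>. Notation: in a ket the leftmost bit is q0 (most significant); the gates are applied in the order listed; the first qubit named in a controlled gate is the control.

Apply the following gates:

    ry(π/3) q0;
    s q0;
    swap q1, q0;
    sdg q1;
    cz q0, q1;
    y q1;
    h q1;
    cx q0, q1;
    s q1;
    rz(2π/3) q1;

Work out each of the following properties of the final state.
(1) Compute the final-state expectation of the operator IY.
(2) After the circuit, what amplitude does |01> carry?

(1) In the final state, IY has expectation 1/4.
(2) The amplitude on |01> is (sqrt(2) + sqrt(6))*exp(I*pi/3)/4.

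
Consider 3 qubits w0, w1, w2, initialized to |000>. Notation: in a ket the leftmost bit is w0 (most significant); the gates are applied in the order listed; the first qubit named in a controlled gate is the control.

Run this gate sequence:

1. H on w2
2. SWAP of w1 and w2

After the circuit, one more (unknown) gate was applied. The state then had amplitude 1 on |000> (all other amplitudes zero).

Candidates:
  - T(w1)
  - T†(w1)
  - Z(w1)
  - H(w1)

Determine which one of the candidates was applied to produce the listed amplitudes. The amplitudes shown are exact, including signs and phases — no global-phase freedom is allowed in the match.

The unique candidate consistent with the amplitudes is H(w1).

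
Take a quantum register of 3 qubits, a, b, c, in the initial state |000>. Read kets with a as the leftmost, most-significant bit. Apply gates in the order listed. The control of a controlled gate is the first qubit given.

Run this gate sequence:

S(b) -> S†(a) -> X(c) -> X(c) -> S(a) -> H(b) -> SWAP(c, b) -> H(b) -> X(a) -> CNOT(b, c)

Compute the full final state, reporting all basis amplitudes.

The resulting statevector has amplitude 0 on |000>, 0 on |001>, 0 on |010>, 0 on |011>, 1/2 on |100>, 1/2 on |101>, 1/2 on |110>, 1/2 on |111>. Key observation: steps 2-5 multiply out to the identity, so the circuit reduces to the remaining gates.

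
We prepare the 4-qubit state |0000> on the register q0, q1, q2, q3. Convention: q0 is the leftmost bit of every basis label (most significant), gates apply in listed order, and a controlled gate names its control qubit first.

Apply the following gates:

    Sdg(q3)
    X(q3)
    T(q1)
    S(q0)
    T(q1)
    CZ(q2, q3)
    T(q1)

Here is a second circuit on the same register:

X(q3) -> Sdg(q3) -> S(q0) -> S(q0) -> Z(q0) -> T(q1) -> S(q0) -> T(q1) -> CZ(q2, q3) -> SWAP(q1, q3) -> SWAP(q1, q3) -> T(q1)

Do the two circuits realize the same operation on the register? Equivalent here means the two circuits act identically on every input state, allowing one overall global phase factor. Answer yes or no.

No — the two circuits implement different unitaries, even allowing a global phase.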